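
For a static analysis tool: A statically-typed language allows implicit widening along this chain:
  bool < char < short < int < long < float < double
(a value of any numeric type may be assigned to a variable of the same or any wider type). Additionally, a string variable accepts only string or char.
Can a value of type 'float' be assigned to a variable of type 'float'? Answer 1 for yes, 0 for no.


Target variable type: float
Source value type: float
Numeric ranks: float=5, float=5
Widening allowed iff rank(source) <= rank(target): 5 <= 5? Yes
Result: 1

1


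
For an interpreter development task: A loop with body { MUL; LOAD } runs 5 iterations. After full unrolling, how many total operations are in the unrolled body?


Loop body operations: MUL, LOAD (2 ops per iteration)
Unrolling 5 iterations:
  Iteration 1: MUL, LOAD (2 ops)
  Iteration 2: MUL, LOAD (2 ops)
  Iteration 3: MUL, LOAD (2 ops)
  Iteration 4: MUL, LOAD (2 ops)
  Iteration 5: MUL, LOAD (2 ops)
Total: 5 iterations * 2 ops/iter = 10 operations

10


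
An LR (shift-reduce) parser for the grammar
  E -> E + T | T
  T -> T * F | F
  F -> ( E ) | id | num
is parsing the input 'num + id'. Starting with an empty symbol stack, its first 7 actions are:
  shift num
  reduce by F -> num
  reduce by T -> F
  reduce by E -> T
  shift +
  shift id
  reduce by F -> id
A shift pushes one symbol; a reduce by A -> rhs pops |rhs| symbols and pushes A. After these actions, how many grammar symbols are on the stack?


Tracking the symbol stack through each action:
  Action 1: shift 'num' : push -> stack = [num] (size 1)
  Action 2: reduce by F -> num : pop 1, push F -> stack = [F] (size 1)
  Action 3: reduce by T -> F : pop 1, push T -> stack = [T] (size 1)
  Action 4: reduce by E -> T : pop 1, push E -> stack = [E] (size 1)
  Action 5: shift '+' : push -> stack = [E, +] (size 2)
  Action 6: shift 'id' : push -> stack = [E, +, id] (size 3)
  Action 7: reduce by F -> id : pop 1, push F -> stack = [E, +, F] (size 3)
Final stack size: 3

3


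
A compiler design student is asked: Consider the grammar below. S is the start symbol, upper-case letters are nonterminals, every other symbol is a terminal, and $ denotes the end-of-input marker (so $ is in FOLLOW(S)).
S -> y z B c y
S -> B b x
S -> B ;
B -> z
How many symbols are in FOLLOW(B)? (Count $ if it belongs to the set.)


S is the start symbol and does not occur in any rule body, so FOLLOW(S) = {$}.
Examining every occurrence of B in a rule body:
  S -> y z B c y : B is followed by terminal 'c' -> add 'c'
  S -> B b x : B is followed by terminal 'b' -> add 'b'
  S -> B ; : B is followed by terminal ';' -> add ';'
  B -> z : B does not occur in the body -> contributes nothing
FOLLOW(B) = {;, b, c}
Count: 3

3


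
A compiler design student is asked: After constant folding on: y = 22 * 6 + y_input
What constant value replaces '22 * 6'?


Identifying constant sub-expression:
  Original: y = 22 * 6 + y_input
  22 and 6 are both compile-time constants
  Evaluating: 22 * 6 = 132
  After folding: y = 132 + y_input

132


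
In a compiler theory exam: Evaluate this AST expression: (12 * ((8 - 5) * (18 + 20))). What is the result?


Expression: (12 * ((8 - 5) * (18 + 20)))
Evaluating step by step:
  8 - 5 = 3
  18 + 20 = 38
  3 * 38 = 114
  12 * 114 = 1368
Result: 1368

1368


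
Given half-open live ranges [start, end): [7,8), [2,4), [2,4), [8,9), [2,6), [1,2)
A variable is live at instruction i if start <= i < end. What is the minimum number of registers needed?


Live ranges:
  Var0: [7, 8)
  Var1: [2, 4)
  Var2: [2, 4)
  Var3: [8, 9)
  Var4: [2, 6)
  Var5: [1, 2)
Sweep-line events (position, delta, active):
  pos=1 start -> active=1
  pos=2 end -> active=0
  pos=2 start -> active=1
  pos=2 start -> active=2
  pos=2 start -> active=3
  pos=4 end -> active=2
  pos=4 end -> active=1
  pos=6 end -> active=0
  pos=7 start -> active=1
  pos=8 end -> active=0
  pos=8 start -> active=1
  pos=9 end -> active=0
Maximum simultaneous active: 3
Minimum registers needed: 3

3


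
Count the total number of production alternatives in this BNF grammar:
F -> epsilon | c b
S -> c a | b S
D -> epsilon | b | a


Counting alternatives per rule:
  F: 2 alternative(s)
  S: 2 alternative(s)
  D: 3 alternative(s)
Sum: 2 + 2 + 3 = 7

7


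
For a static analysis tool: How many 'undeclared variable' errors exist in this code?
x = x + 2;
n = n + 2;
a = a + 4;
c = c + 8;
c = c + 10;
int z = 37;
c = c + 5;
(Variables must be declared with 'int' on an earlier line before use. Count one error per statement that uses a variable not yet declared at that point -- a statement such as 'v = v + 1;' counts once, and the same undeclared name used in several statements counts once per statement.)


Scanning code line by line:
  Line 1: use 'x' -> ERROR (undeclared)
  Line 2: use 'n' -> ERROR (undeclared)
  Line 3: use 'a' -> ERROR (undeclared)
  Line 4: use 'c' -> ERROR (undeclared)
  Line 5: use 'c' -> ERROR (undeclared)
  Line 6: declare 'z' -> declared = ['z']
  Line 7: use 'c' -> ERROR (undeclared)
Total undeclared variable errors: 6

6


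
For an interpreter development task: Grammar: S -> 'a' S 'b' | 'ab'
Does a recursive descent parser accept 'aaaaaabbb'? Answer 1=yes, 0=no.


Grammar accepts strings of the form a^n b^n (n >= 1)
Word: 'aaaaaabbb'
Counting: 6 a's and 3 b's
Check: 6 == 3? No
Mismatch: a-count != b-count
Rejected

0


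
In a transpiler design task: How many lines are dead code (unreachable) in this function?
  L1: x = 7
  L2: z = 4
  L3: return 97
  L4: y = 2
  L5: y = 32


Analyzing control flow:
  L1: reachable (before return)
  L2: reachable (before return)
  L3: reachable (return statement)
  L4: DEAD (after return at L3)
  L5: DEAD (after return at L3)
Return at L3, total lines = 5
Dead lines: L4 through L5
Count: 2

2


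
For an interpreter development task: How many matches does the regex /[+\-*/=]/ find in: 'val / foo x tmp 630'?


Pattern: /[+\-*/=]/ (operators)
Input: 'val / foo x tmp 630'
Scanning for matches:
  Match 1: '/'
Total matches: 1

1


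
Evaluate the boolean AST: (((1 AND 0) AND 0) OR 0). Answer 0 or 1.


Step 1: Evaluate inner node
  1 AND 0 = 0
Step 2: Evaluate next node
  0 AND 0 = 0
Step 3: Evaluate root node
  0 OR 0 = 0

0


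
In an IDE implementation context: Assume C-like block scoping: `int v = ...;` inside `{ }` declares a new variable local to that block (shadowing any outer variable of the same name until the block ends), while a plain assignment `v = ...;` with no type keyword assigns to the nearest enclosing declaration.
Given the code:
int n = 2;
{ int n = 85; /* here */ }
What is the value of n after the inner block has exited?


Analyzing scoping rules:
Outer scope: declares n = 2
Inner block: 'int n = 85;' declares a NEW n that shadows the outer one
When the block exits the inner n goes out of scope; the outer n was never modified -> 2
Result: 2

2


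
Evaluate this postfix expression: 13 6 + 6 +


Processing tokens left to right:
Push 13, Push 6
Pop 13 and 6, compute 13 + 6 = 19, push 19
Push 6
Pop 19 and 6, compute 19 + 6 = 25, push 25
Stack result: 25

25


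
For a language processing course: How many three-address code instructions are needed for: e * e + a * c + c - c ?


Expression: e * e + a * c + c - c
Generating three-address code (respecting * over +/- precedence):
  Instruction 1: t1 = e * e
  Instruction 2: t2 = a * c
  Instruction 3: t3 = t1 + t2
  Instruction 4: t4 = t3 + c
  Instruction 5: t5 = t4 - c
Total instructions: 5

5


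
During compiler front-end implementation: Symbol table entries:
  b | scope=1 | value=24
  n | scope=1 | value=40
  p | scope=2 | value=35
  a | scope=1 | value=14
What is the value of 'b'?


Searching symbol table for 'b':
  b | scope=1 | value=24 <- MATCH
  n | scope=1 | value=40
  p | scope=2 | value=35
  a | scope=1 | value=14
Found 'b' at scope 1 with value 24

24


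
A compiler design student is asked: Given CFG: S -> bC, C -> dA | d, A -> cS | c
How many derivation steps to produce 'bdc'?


Grammar: S -> bC, C -> dA | d, A -> cS | c
Deriving 'bdc':
Step 1: S -> bC => bC
Step 2: C -> dA => bdA
Step 3: A -> c => bdc
Total derivation steps: 3

3


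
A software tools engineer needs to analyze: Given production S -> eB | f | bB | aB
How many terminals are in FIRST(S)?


Production: S -> eB | f | bB | aB
Examining each alternative for leading terminals:
  S -> eB : first terminal = 'e'
  S -> f : first terminal = 'f'
  S -> bB : first terminal = 'b'
  S -> aB : first terminal = 'a'
FIRST(S) = {a, b, e, f}
Count: 4

4


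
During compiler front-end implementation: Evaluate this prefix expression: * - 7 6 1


Parsing prefix expression: * - 7 6 1
Step 1: Innermost operation '- 7 6'
  7 - 6 = 1
Step 2: Outer operation '* [1] 1'
  1 * 1 = 1

1


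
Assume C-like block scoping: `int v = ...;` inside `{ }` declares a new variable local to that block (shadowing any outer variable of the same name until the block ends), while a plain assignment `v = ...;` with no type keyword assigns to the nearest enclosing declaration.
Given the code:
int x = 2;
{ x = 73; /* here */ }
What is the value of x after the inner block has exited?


Analyzing scoping rules:
Outer scope: declares x = 2
Inner block: 'x = 73;' has no type keyword, so it is an assignment to the outer x (no shadowing)
The assignment changed the outer variable itself, so the new value persists after the block -> 73
Result: 73

73


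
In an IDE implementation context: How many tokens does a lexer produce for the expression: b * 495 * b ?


Scanning 'b * 495 * b'
Token 1: 'b' -> identifier
Token 2: '*' -> operator
Token 3: '495' -> integer_literal
Token 4: '*' -> operator
Token 5: 'b' -> identifier
Total tokens: 5

5


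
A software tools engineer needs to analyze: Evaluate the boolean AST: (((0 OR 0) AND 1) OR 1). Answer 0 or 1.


Step 1: Evaluate inner node
  0 OR 0 = 0
Step 2: Evaluate next node
  0 AND 1 = 0
Step 3: Evaluate root node
  0 OR 1 = 1

1


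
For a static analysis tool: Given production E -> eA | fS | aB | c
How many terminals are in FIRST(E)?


Production: E -> eA | fS | aB | c
Examining each alternative for leading terminals:
  E -> eA : first terminal = 'e'
  E -> fS : first terminal = 'f'
  E -> aB : first terminal = 'a'
  E -> c : first terminal = 'c'
FIRST(E) = {a, c, e, f}
Count: 4

4


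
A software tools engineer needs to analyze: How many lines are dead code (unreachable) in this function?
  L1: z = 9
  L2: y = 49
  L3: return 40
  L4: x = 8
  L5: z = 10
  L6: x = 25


Analyzing control flow:
  L1: reachable (before return)
  L2: reachable (before return)
  L3: reachable (return statement)
  L4: DEAD (after return at L3)
  L5: DEAD (after return at L3)
  L6: DEAD (after return at L3)
Return at L3, total lines = 6
Dead lines: L4 through L6
Count: 3

3


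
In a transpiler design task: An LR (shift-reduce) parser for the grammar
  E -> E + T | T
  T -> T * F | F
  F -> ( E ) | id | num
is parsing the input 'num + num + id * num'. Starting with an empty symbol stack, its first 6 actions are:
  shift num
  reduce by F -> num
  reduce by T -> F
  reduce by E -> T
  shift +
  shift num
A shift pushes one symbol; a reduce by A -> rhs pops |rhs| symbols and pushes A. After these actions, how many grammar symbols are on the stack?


Tracking the symbol stack through each action:
  Action 1: shift 'num' : push -> stack = [num] (size 1)
  Action 2: reduce by F -> num : pop 1, push F -> stack = [F] (size 1)
  Action 3: reduce by T -> F : pop 1, push T -> stack = [T] (size 1)
  Action 4: reduce by E -> T : pop 1, push E -> stack = [E] (size 1)
  Action 5: shift '+' : push -> stack = [E, +] (size 2)
  Action 6: shift 'num' : push -> stack = [E, +, num] (size 3)
Final stack size: 3

3


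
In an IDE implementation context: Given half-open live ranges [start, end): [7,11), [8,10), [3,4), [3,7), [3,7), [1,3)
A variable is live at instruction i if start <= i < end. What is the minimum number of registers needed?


Live ranges:
  Var0: [7, 11)
  Var1: [8, 10)
  Var2: [3, 4)
  Var3: [3, 7)
  Var4: [3, 7)
  Var5: [1, 3)
Sweep-line events (position, delta, active):
  pos=1 start -> active=1
  pos=3 end -> active=0
  pos=3 start -> active=1
  pos=3 start -> active=2
  pos=3 start -> active=3
  pos=4 end -> active=2
  pos=7 end -> active=1
  pos=7 end -> active=0
  pos=7 start -> active=1
  pos=8 start -> active=2
  pos=10 end -> active=1
  pos=11 end -> active=0
Maximum simultaneous active: 3
Minimum registers needed: 3

3


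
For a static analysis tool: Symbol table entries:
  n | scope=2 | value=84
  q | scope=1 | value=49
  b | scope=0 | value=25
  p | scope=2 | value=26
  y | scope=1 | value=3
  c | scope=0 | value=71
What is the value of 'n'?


Searching symbol table for 'n':
  n | scope=2 | value=84 <- MATCH
  q | scope=1 | value=49
  b | scope=0 | value=25
  p | scope=2 | value=26
  y | scope=1 | value=3
  c | scope=0 | value=71
Found 'n' at scope 2 with value 84

84


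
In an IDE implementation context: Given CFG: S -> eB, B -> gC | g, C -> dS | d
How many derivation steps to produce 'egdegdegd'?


Grammar: S -> eB, B -> gC | g, C -> dS | d
Deriving 'egdegdegd':
Step 1: S -> eB => eB
Step 2: B -> gC => egC
Step 3: C -> dS => egdS
Step 4: S -> eB => egdeB
Step 5: B -> gC => egdegC
Step 6: C -> dS => egdegdS
Step 7: S -> eB => egdegdeB
Step 8: B -> gC => egdegdegC
Step 9: C -> d => egdegdegd
Total derivation steps: 9

9


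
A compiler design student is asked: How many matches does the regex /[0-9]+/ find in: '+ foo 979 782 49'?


Pattern: /[0-9]+/ (int literals)
Input: '+ foo 979 782 49'
Scanning for matches:
  Match 1: '979'
  Match 2: '782'
  Match 3: '49'
Total matches: 3

3


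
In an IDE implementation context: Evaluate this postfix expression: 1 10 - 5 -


Processing tokens left to right:
Push 1, Push 10
Pop 1 and 10, compute 1 - 10 = -9, push -9
Push 5
Pop -9 and 5, compute -9 - 5 = -14, push -14
Stack result: -14

-14


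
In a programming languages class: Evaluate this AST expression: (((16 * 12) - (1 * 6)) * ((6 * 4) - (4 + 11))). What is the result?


Expression: (((16 * 12) - (1 * 6)) * ((6 * 4) - (4 + 11)))
Evaluating step by step:
  16 * 12 = 192
  1 * 6 = 6
  192 - 6 = 186
  6 * 4 = 24
  4 + 11 = 15
  24 - 15 = 9
  186 * 9 = 1674
Result: 1674

1674


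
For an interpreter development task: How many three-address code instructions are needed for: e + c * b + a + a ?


Expression: e + c * b + a + a
Generating three-address code (respecting * over +/- precedence):
  Instruction 1: t1 = c * b
  Instruction 2: t2 = e + t1
  Instruction 3: t3 = t2 + a
  Instruction 4: t4 = t3 + a
Total instructions: 4

4


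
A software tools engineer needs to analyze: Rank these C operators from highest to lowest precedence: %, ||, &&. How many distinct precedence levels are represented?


Looking up precedence for each operator:
  % -> precedence 6
  || -> precedence 1
  && -> precedence 2
Sorted highest to lowest: %, &&, ||
Distinct precedence values: [6, 2, 1]
Number of distinct levels: 3

3


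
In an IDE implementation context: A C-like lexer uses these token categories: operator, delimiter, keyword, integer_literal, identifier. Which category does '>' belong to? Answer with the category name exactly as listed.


Token: '>'
Checking categories:
  identifier: no
  integer_literal: no
  operator: YES
  keyword: no
  delimiter: no
Category: operator

operator


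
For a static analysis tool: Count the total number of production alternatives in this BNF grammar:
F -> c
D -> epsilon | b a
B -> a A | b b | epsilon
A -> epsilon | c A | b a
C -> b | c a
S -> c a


Counting alternatives per rule:
  F: 1 alternative(s)
  D: 2 alternative(s)
  B: 3 alternative(s)
  A: 3 alternative(s)
  C: 2 alternative(s)
  S: 1 alternative(s)
Sum: 1 + 2 + 3 + 3 + 2 + 1 = 12

12


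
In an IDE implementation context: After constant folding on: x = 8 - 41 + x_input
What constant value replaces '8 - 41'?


Identifying constant sub-expression:
  Original: x = 8 - 41 + x_input
  8 and 41 are both compile-time constants
  Evaluating: 8 - 41 = -33
  After folding: x = -33 + x_input

-33


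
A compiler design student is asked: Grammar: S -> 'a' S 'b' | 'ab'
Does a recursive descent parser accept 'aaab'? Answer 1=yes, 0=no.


Grammar accepts strings of the form a^n b^n (n >= 1)
Word: 'aaab'
Counting: 3 a's and 1 b's
Check: 3 == 1? No
Mismatch: a-count != b-count
Rejected

0


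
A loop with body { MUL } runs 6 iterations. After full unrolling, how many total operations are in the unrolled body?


Loop body operations: MUL (1 op per iteration)
Unrolling 6 iterations:
  Iteration 1: MUL (1 ops)
  Iteration 2: MUL (1 ops)
  Iteration 3: MUL (1 ops)
  Iteration 4: MUL (1 ops)
  Iteration 5: MUL (1 ops)
  Iteration 6: MUL (1 ops)
Total: 6 iterations * 1 ops/iter = 6 operations

6


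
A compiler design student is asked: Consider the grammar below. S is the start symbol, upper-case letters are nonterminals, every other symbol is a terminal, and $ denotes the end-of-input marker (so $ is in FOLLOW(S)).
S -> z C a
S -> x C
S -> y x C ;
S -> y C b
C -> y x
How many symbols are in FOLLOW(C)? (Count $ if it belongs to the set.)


S is the start symbol and does not occur in any rule body, so FOLLOW(S) = {$}.
Examining every occurrence of C in a rule body:
  S -> z C a : C is followed by terminal 'a' -> add 'a'
  S -> x C : C is at the right end -> add FOLLOW(S) = {$}
  S -> y x C ; : C is followed by terminal ';' -> add ';'
  S -> y C b : C is followed by terminal 'b' -> add 'b'
  C -> y x : C does not occur in the body -> contributes nothing
FOLLOW(C) = {;, a, b, $}
Count: 4

4


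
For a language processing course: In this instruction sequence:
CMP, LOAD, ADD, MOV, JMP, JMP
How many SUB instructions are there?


Scanning instruction sequence for SUB:
  Position 1: CMP
  Position 2: LOAD
  Position 3: ADD
  Position 4: MOV
  Position 5: JMP
  Position 6: JMP
Matches at positions: []
Total SUB count: 0

0


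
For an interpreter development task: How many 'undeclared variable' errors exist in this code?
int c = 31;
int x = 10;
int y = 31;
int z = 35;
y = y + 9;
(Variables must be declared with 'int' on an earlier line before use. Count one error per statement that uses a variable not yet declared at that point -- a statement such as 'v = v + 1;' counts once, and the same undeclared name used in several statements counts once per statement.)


Scanning code line by line:
  Line 1: declare 'c' -> declared = ['c']
  Line 2: declare 'x' -> declared = ['c', 'x']
  Line 3: declare 'y' -> declared = ['c', 'x', 'y']
  Line 4: declare 'z' -> declared = ['c', 'x', 'y', 'z']
  Line 5: use 'y' -> OK (declared)
Total undeclared variable errors: 0

0


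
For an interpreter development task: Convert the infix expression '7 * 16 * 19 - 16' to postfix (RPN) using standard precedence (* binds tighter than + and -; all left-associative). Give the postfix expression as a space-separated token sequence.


Applying the shunting-yard algorithm:
  Operand 7 -> output
  Push '*' onto operator stack -> op-stack: [*]
  Operand 16 -> output
  See '*' (prec 2); top '*' (prec 2) >= it -> pop '*' to output
  Push '*' onto operator stack -> op-stack: [*]
  Operand 19 -> output
  See '-' (prec 1); top '*' (prec 2) >= it -> pop '*' to output
  Push '-' onto operator stack -> op-stack: [-]
  Operand 16 -> output
  End of input: pop '-' to output
Postfix result: 7 16 * 19 * 16 -

7 16 * 19 * 16 -


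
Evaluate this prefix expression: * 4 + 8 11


Parsing prefix expression: * 4 + 8 11
Step 1: Innermost operation '+ 8 11'
  8 + 11 = 19
Step 2: Outer operation '* 4 [19]'
  4 * 19 = 76

76


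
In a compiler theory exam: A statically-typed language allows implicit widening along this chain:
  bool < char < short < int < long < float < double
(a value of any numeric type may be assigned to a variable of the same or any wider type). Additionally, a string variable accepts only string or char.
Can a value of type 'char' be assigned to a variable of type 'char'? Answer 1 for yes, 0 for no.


Target variable type: char
Source value type: char
Numeric ranks: char=1, char=1
Widening allowed iff rank(source) <= rank(target): 1 <= 1? Yes
Result: 1

1


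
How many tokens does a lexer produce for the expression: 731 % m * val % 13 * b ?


Scanning '731 % m * val % 13 * b'
Token 1: '731' -> integer_literal
Token 2: '%' -> operator
Token 3: 'm' -> identifier
Token 4: '*' -> operator
Token 5: 'val' -> identifier
Token 6: '%' -> operator
Token 7: '13' -> integer_literal
Token 8: '*' -> operator
Token 9: 'b' -> identifier
Total tokens: 9

9


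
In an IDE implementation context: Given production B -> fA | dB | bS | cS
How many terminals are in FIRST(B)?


Production: B -> fA | dB | bS | cS
Examining each alternative for leading terminals:
  B -> fA : first terminal = 'f'
  B -> dB : first terminal = 'd'
  B -> bS : first terminal = 'b'
  B -> cS : first terminal = 'c'
FIRST(B) = {b, c, d, f}
Count: 4

4


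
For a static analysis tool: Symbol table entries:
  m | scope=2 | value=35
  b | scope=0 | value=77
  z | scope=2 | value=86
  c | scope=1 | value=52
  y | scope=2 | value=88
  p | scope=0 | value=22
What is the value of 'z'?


Searching symbol table for 'z':
  m | scope=2 | value=35
  b | scope=0 | value=77
  z | scope=2 | value=86 <- MATCH
  c | scope=1 | value=52
  y | scope=2 | value=88
  p | scope=0 | value=22
Found 'z' at scope 2 with value 86

86


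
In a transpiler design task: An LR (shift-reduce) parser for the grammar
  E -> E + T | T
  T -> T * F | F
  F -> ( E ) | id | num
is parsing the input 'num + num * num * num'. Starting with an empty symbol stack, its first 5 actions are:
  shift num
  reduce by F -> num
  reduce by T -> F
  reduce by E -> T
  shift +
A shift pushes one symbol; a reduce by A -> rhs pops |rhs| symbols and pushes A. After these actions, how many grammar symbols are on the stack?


Tracking the symbol stack through each action:
  Action 1: shift 'num' : push -> stack = [num] (size 1)
  Action 2: reduce by F -> num : pop 1, push F -> stack = [F] (size 1)
  Action 3: reduce by T -> F : pop 1, push T -> stack = [T] (size 1)
  Action 4: reduce by E -> T : pop 1, push E -> stack = [E] (size 1)
  Action 5: shift '+' : push -> stack = [E, +] (size 2)
Final stack size: 2

2


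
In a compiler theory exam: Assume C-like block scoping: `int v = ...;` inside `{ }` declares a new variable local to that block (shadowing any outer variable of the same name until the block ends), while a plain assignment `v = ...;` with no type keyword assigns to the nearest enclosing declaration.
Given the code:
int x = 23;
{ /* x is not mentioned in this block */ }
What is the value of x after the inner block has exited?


Analyzing scoping rules:
Outer scope: declares x = 23
Inner block: x is neither redeclared nor assigned -> unchanged
After the block -> 23
Result: 23

23


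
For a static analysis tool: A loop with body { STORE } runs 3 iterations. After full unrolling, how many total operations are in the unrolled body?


Loop body operations: STORE (1 op per iteration)
Unrolling 3 iterations:
  Iteration 1: STORE (1 ops)
  Iteration 2: STORE (1 ops)
  Iteration 3: STORE (1 ops)
Total: 3 iterations * 1 ops/iter = 3 operations

3


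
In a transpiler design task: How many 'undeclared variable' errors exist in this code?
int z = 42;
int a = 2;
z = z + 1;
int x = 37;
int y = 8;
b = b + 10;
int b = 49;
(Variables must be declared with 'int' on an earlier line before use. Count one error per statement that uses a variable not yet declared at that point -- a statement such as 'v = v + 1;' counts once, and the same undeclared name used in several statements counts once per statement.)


Scanning code line by line:
  Line 1: declare 'z' -> declared = ['z']
  Line 2: declare 'a' -> declared = ['a', 'z']
  Line 3: use 'z' -> OK (declared)
  Line 4: declare 'x' -> declared = ['a', 'x', 'z']
  Line 5: declare 'y' -> declared = ['a', 'x', 'y', 'z']
  Line 6: use 'b' -> ERROR (undeclared)
  Line 7: declare 'b' -> declared = ['a', 'b', 'x', 'y', 'z']
Total undeclared variable errors: 1

1


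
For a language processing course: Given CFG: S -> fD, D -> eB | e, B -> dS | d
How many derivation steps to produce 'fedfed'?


Grammar: S -> fD, D -> eB | e, B -> dS | d
Deriving 'fedfed':
Step 1: S -> fD => fD
Step 2: D -> eB => feB
Step 3: B -> dS => fedS
Step 4: S -> fD => fedfD
Step 5: D -> eB => fedfeB
Step 6: B -> d => fedfed
Total derivation steps: 6

6


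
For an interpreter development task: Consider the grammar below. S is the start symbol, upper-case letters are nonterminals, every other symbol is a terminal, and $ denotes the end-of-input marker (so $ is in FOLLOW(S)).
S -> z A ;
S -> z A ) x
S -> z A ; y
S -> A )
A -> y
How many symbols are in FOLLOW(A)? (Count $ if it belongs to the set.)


S is the start symbol and does not occur in any rule body, so FOLLOW(S) = {$}.
Examining every occurrence of A in a rule body:
  S -> z A ; : A is followed by terminal ';' -> add ';'
  S -> z A ) x : A is followed by terminal ')' -> add ')'
  S -> z A ; y : A is followed by terminal ';' -> add ';' (already in the set)
  S -> A ) : A is followed by terminal ')' -> add ')' (already in the set)
  A -> y : A does not occur in the body -> contributes nothing
FOLLOW(A) = {), ;}
Count: 2

2


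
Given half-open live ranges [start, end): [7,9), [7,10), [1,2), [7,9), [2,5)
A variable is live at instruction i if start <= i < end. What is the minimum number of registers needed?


Live ranges:
  Var0: [7, 9)
  Var1: [7, 10)
  Var2: [1, 2)
  Var3: [7, 9)
  Var4: [2, 5)
Sweep-line events (position, delta, active):
  pos=1 start -> active=1
  pos=2 end -> active=0
  pos=2 start -> active=1
  pos=5 end -> active=0
  pos=7 start -> active=1
  pos=7 start -> active=2
  pos=7 start -> active=3
  pos=9 end -> active=2
  pos=9 end -> active=1
  pos=10 end -> active=0
Maximum simultaneous active: 3
Minimum registers needed: 3

3


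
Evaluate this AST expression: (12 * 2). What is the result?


Expression: (12 * 2)
Evaluating step by step:
  12 * 2 = 24
Result: 24

24


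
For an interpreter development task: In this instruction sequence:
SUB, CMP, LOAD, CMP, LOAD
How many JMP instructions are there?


Scanning instruction sequence for JMP:
  Position 1: SUB
  Position 2: CMP
  Position 3: LOAD
  Position 4: CMP
  Position 5: LOAD
Matches at positions: []
Total JMP count: 0

0


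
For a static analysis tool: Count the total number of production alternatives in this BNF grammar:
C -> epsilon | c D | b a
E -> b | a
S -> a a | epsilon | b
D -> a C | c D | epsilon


Counting alternatives per rule:
  C: 3 alternative(s)
  E: 2 alternative(s)
  S: 3 alternative(s)
  D: 3 alternative(s)
Sum: 3 + 2 + 3 + 3 = 11

11


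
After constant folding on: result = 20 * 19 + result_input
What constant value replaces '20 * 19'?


Identifying constant sub-expression:
  Original: result = 20 * 19 + result_input
  20 and 19 are both compile-time constants
  Evaluating: 20 * 19 = 380
  After folding: result = 380 + result_input

380


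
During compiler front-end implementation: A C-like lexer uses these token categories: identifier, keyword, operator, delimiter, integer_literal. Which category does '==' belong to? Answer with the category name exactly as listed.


Token: '=='
Checking categories:
  identifier: no
  integer_literal: no
  operator: YES
  keyword: no
  delimiter: no
Category: operator

operator


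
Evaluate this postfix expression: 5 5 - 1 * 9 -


Processing tokens left to right:
Push 5, Push 5
Pop 5 and 5, compute 5 - 5 = 0, push 0
Push 1
Pop 0 and 1, compute 0 * 1 = 0, push 0
Push 9
Pop 0 and 9, compute 0 - 9 = -9, push -9
Stack result: -9

-9


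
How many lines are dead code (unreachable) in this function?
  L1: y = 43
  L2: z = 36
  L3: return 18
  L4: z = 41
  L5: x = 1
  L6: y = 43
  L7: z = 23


Analyzing control flow:
  L1: reachable (before return)
  L2: reachable (before return)
  L3: reachable (return statement)
  L4: DEAD (after return at L3)
  L5: DEAD (after return at L3)
  L6: DEAD (after return at L3)
  L7: DEAD (after return at L3)
Return at L3, total lines = 7
Dead lines: L4 through L7
Count: 4

4


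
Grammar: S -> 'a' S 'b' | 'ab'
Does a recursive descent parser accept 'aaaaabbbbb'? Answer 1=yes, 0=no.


Grammar accepts strings of the form a^n b^n (n >= 1)
Word: 'aaaaabbbbb'
Counting: 5 a's and 5 b's
Check: 5 == 5? Yes
Derivation (S -> aSb applied 4 time(s), then S -> ab): S => aSb => aaSbb => aaaSbbb => aaaaSbbbb => aaaaabbbbb
Accepted

1


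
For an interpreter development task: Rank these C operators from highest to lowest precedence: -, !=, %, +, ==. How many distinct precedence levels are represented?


Looking up precedence for each operator:
  - -> precedence 5
  != -> precedence 3
  % -> precedence 6
  + -> precedence 5
  == -> precedence 3
Sorted highest to lowest: %, -, +, !=, ==
Distinct precedence values: [6, 5, 3]
Number of distinct levels: 3

3


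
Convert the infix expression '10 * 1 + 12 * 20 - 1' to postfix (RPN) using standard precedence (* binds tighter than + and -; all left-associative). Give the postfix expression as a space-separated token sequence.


Applying the shunting-yard algorithm:
  Operand 10 -> output
  Push '*' onto operator stack -> op-stack: [*]
  Operand 1 -> output
  See '+' (prec 1); top '*' (prec 2) >= it -> pop '*' to output
  Push '+' onto operator stack -> op-stack: [+]
  Operand 12 -> output
  Push '*' onto operator stack -> op-stack: [+, *]
  Operand 20 -> output
  See '-' (prec 1); top '*' (prec 2) >= it -> pop '*' to output
  See '-' (prec 1); top '+' (prec 1) >= it -> pop '+' to output
  Push '-' onto operator stack -> op-stack: [-]
  Operand 1 -> output
  End of input: pop '-' to output
Postfix result: 10 1 * 12 20 * + 1 -

10 1 * 12 20 * + 1 -


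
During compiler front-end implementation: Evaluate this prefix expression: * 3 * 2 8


Parsing prefix expression: * 3 * 2 8
Step 1: Innermost operation '* 2 8'
  2 * 8 = 16
Step 2: Outer operation '* 3 [16]'
  3 * 16 = 48

48


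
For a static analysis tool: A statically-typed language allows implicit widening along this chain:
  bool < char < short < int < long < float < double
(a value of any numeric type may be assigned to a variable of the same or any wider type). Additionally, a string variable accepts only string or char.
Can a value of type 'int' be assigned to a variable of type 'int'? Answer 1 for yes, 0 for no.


Target variable type: int
Source value type: int
Numeric ranks: int=3, int=3
Widening allowed iff rank(source) <= rank(target): 3 <= 3? Yes
Result: 1

1


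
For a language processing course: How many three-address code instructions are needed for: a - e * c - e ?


Expression: a - e * c - e
Generating three-address code (respecting * over +/- precedence):
  Instruction 1: t1 = e * c
  Instruction 2: t2 = a - t1
  Instruction 3: t3 = t2 - e
Total instructions: 3

3


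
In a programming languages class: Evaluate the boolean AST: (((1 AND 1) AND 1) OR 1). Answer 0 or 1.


Step 1: Evaluate inner node
  1 AND 1 = 1
Step 2: Evaluate next node
  1 AND 1 = 1
Step 3: Evaluate root node
  1 OR 1 = 1

1


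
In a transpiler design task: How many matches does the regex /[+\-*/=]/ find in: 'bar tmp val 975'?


Pattern: /[+\-*/=]/ (operators)
Input: 'bar tmp val 975'
Scanning for matches:
Total matches: 0

0


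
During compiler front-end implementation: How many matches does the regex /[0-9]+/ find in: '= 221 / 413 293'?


Pattern: /[0-9]+/ (int literals)
Input: '= 221 / 413 293'
Scanning for matches:
  Match 1: '221'
  Match 2: '413'
  Match 3: '293'
Total matches: 3

3


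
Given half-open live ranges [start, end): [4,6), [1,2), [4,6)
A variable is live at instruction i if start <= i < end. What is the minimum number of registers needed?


Live ranges:
  Var0: [4, 6)
  Var1: [1, 2)
  Var2: [4, 6)
Sweep-line events (position, delta, active):
  pos=1 start -> active=1
  pos=2 end -> active=0
  pos=4 start -> active=1
  pos=4 start -> active=2
  pos=6 end -> active=1
  pos=6 end -> active=0
Maximum simultaneous active: 2
Minimum registers needed: 2

2


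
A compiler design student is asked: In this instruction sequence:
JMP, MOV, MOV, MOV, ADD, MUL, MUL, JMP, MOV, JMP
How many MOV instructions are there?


Scanning instruction sequence for MOV:
  Position 1: JMP
  Position 2: MOV <- MATCH
  Position 3: MOV <- MATCH
  Position 4: MOV <- MATCH
  Position 5: ADD
  Position 6: MUL
  Position 7: MUL
  Position 8: JMP
  Position 9: MOV <- MATCH
  Position 10: JMP
Matches at positions: [2, 3, 4, 9]
Total MOV count: 4

4


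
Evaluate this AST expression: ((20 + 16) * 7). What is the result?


Expression: ((20 + 16) * 7)
Evaluating step by step:
  20 + 16 = 36
  36 * 7 = 252
Result: 252

252


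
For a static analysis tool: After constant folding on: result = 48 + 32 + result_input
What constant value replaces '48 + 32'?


Identifying constant sub-expression:
  Original: result = 48 + 32 + result_input
  48 and 32 are both compile-time constants
  Evaluating: 48 + 32 = 80
  After folding: result = 80 + result_input

80


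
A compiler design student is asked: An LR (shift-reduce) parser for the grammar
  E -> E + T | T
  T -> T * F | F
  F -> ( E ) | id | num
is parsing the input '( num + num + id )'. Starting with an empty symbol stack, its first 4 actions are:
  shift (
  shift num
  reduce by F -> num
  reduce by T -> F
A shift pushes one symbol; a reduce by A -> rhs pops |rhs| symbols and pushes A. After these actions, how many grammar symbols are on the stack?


Tracking the symbol stack through each action:
  Action 1: shift '(' : push -> stack = [(] (size 1)
  Action 2: shift 'num' : push -> stack = [(, num] (size 2)
  Action 3: reduce by F -> num : pop 1, push F -> stack = [(, F] (size 2)
  Action 4: reduce by T -> F : pop 1, push T -> stack = [(, T] (size 2)
Final stack size: 2

2


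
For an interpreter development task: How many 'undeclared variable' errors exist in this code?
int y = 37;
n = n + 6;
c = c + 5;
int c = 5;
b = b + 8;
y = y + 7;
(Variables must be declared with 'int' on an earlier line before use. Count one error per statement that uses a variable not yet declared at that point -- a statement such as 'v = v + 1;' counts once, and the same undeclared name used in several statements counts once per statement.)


Scanning code line by line:
  Line 1: declare 'y' -> declared = ['y']
  Line 2: use 'n' -> ERROR (undeclared)
  Line 3: use 'c' -> ERROR (undeclared)
  Line 4: declare 'c' -> declared = ['c', 'y']
  Line 5: use 'b' -> ERROR (undeclared)
  Line 6: use 'y' -> OK (declared)
Total undeclared variable errors: 3

3


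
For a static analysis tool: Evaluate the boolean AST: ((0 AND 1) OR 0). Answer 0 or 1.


Step 1: Evaluate inner node
  0 AND 1 = 0
Step 2: Evaluate root node
  0 OR 0 = 0

0


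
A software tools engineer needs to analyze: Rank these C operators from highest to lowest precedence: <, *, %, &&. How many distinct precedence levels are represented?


Looking up precedence for each operator:
  < -> precedence 4
  * -> precedence 6
  % -> precedence 6
  && -> precedence 2
Sorted highest to lowest: *, %, <, &&
Distinct precedence values: [6, 4, 2]
Number of distinct levels: 3

3


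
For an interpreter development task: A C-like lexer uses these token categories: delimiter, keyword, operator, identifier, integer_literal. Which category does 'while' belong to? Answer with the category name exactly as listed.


Token: 'while'
Checking categories:
  identifier: no
  integer_literal: no
  operator: no
  keyword: YES
  delimiter: no
Category: keyword

keyword


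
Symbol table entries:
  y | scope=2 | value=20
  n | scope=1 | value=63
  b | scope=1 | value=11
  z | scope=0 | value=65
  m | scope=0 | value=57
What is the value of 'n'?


Searching symbol table for 'n':
  y | scope=2 | value=20
  n | scope=1 | value=63 <- MATCH
  b | scope=1 | value=11
  z | scope=0 | value=65
  m | scope=0 | value=57
Found 'n' at scope 1 with value 63

63


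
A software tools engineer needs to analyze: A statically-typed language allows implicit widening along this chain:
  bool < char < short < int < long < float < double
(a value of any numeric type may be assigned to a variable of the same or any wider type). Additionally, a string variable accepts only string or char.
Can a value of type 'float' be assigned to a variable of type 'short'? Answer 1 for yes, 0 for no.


Target variable type: short
Source value type: float
Numeric ranks: float=5, short=2
Widening allowed iff rank(source) <= rank(target): 5 <= 2? No
Result: 0

0


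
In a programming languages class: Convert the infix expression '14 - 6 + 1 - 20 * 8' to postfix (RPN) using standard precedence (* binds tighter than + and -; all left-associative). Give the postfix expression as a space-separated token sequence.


Applying the shunting-yard algorithm:
  Operand 14 -> output
  Push '-' onto operator stack -> op-stack: [-]
  Operand 6 -> output
  See '+' (prec 1); top '-' (prec 1) >= it -> pop '-' to output
  Push '+' onto operator stack -> op-stack: [+]
  Operand 1 -> output
  See '-' (prec 1); top '+' (prec 1) >= it -> pop '+' to output
  Push '-' onto operator stack -> op-stack: [-]
  Operand 20 -> output
  Push '*' onto operator stack -> op-stack: [-, *]
  Operand 8 -> output
  End of input: pop '*' to output
  End of input: pop '-' to output
Postfix result: 14 6 - 1 + 20 8 * -

14 6 - 1 + 20 8 * -


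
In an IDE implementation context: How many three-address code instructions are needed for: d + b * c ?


Expression: d + b * c
Generating three-address code (respecting * over +/- precedence):
  Instruction 1: t1 = b * c
  Instruction 2: t2 = d + t1
Total instructions: 2

2


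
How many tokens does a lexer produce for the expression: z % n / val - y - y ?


Scanning 'z % n / val - y - y'
Token 1: 'z' -> identifier
Token 2: '%' -> operator
Token 3: 'n' -> identifier
Token 4: '/' -> operator
Token 5: 'val' -> identifier
Token 6: '-' -> operator
Token 7: 'y' -> identifier
Token 8: '-' -> operator
Token 9: 'y' -> identifier
Total tokens: 9

9


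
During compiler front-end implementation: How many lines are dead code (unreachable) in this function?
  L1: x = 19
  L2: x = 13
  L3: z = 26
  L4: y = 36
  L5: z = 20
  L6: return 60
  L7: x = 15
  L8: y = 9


Analyzing control flow:
  L1: reachable (before return)
  L2: reachable (before return)
  L3: reachable (before return)
  L4: reachable (before return)
  L5: reachable (before return)
  L6: reachable (return statement)
  L7: DEAD (after return at L6)
  L8: DEAD (after return at L6)
Return at L6, total lines = 8
Dead lines: L7 through L8
Count: 2

2


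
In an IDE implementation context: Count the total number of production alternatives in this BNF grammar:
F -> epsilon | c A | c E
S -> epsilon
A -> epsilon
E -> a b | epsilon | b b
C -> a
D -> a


Counting alternatives per rule:
  F: 3 alternative(s)
  S: 1 alternative(s)
  A: 1 alternative(s)
  E: 3 alternative(s)
  C: 1 alternative(s)
  D: 1 alternative(s)
Sum: 3 + 1 + 1 + 3 + 1 + 1 = 10

10


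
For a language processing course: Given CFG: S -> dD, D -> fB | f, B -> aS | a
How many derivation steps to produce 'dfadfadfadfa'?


Grammar: S -> dD, D -> fB | f, B -> aS | a
Deriving 'dfadfadfadfa':
Step 1: S -> dD => dD
Step 2: D -> fB => dfB
Step 3: B -> aS => dfaS
Step 4: S -> dD => dfadD
Step 5: D -> fB => dfadfB
Step 6: B -> aS => dfadfaS
Step 7: S -> dD => dfadfadD
Step 8: D -> fB => dfadfadfB
Step 9: B -> aS => dfadfadfaS
Step 10: S -> dD => dfadfadfadD
Step 11: D -> fB => dfadfadfadfB
Step 12: B -> a => dfadfadfadfa
Total derivation steps: 12

12


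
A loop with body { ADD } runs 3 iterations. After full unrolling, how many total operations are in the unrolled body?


Loop body operations: ADD (1 op per iteration)
Unrolling 3 iterations:
  Iteration 1: ADD (1 ops)
  Iteration 2: ADD (1 ops)
  Iteration 3: ADD (1 ops)
Total: 3 iterations * 1 ops/iter = 3 operations

3
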